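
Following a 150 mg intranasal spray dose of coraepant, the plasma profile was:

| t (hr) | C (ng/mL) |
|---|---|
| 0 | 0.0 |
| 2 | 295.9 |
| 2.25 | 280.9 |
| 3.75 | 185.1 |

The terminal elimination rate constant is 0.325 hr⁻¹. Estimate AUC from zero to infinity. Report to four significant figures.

AUC = 1287 ng/mL·hr

Trapezoidal AUC_0→3.75:
  [0→2]: (0.0+295.9)/2 × 2 = 295.9
  [2→2.25]: (295.9+280.9)/2 × 0.25 = 72.1
  [2.25→3.75]: (280.9+185.1)/2 × 1.5 = 349.5
  Sum = 717.5 ng/mL·hr
Extrapolated tail: C_last / k_e = 185.1 / 0.325 = 569.538
AUC_0→∞ = 717.5 + 569.538 = 1287.038 ng/mL·hr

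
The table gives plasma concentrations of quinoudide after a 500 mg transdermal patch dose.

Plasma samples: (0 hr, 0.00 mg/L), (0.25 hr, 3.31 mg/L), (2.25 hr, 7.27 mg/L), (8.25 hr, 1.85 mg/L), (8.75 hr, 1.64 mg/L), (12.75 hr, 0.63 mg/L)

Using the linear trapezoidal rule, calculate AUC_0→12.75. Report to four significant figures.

AUC = 43.77 mg/L·hr

Trapezoidal AUC_0→12.75:
  [0→0.25]: (0.00+3.31)/2 × 0.25 = 0.41375
  [0.25→2.25]: (3.31+7.27)/2 × 2 = 10.58
  [2.25→8.25]: (7.27+1.85)/2 × 6 = 27.36
  [8.25→8.75]: (1.85+1.64)/2 × 0.5 = 0.8725
  [8.75→12.75]: (1.64+0.63)/2 × 4 = 4.54
  Sum = 43.76625 mg/L·hr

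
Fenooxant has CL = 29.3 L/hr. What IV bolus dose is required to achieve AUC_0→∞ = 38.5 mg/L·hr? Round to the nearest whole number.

Dose = 1128 mg

Dose_iv = CL × AUC_0→∞
     = 29.3 × 38.5 = 1128.05 mg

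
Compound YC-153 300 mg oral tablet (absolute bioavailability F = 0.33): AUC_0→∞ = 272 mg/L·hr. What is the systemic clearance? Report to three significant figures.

CL = 0.364 L/hr

CL = F × Dose / AUC_0→∞
   = 0.33 × 300 / 272 = 0.363971 L/hr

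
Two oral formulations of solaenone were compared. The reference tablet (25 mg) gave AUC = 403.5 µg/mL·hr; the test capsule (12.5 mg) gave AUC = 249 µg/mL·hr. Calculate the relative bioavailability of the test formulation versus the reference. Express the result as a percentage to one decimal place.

F_rel = 123.4%

F_rel = (AUC_test/D_test) / (AUC_ref/D_ref)
      = (249/12.5) / (403.5/25)
      = 19.92 / 16.14 = 1.2342 = 123.42%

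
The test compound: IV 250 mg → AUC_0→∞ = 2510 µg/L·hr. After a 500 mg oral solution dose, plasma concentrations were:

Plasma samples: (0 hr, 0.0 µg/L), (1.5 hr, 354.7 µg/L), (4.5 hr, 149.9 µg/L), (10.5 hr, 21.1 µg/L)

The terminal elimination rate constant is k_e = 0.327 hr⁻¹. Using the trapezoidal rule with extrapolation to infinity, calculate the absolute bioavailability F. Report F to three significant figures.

Trapezoidal AUC_0→10.5 (oral solution):
  [0→1.5]: (0.0+354.7)/2 × 1.5 = 266.025
  [1.5→4.5]: (354.7+149.9)/2 × 3 = 756.9
  [4.5→10.5]: (149.9+21.1)/2 × 6 = 513.0
  Sum = 1535.925 µg/L·hr
Tail: C_last/k_e = 21.1/0.327 = 64.526
AUC_0→∞ (oral solution) = 1535.925 + 64.526 = 1600.451 µg/L·hr
F = (AUC_ev/D_ev)/(AUC_iv/D_iv) = (1600.451/500)/(2510/250) = 3.200902/10.04 = 0.3188

F = 0.319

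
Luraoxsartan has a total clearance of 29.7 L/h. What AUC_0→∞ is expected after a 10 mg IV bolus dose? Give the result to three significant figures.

AUC = 0.337 mg/L·h

AUC_0→∞ = Dose_iv / CL
        = 10 / 29.7 = 0.3367 mg/L·h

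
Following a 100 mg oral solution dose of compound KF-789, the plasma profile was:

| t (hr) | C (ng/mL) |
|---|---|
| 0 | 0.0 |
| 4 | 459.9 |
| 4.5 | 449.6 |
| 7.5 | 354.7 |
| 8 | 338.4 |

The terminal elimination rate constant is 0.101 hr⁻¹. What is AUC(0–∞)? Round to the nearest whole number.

AUC = 5877 ng/mL·hr

Trapezoidal AUC_0→8:
  [0→4]: (0.0+459.9)/2 × 4 = 919.8
  [4→4.5]: (459.9+449.6)/2 × 0.5 = 227.375
  [4.5→7.5]: (449.6+354.7)/2 × 3 = 1206.45
  [7.5→8]: (354.7+338.4)/2 × 0.5 = 173.275
  Sum = 2526.9 ng/mL·hr
Extrapolated tail: C_last / k_e = 338.4 / 0.101 = 3350.495
AUC_0→∞ = 2526.9 + 3350.495 = 5877.395 ng/mL·hr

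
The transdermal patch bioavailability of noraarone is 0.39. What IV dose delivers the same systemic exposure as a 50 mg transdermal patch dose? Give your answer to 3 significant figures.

D_iv = 19.5 mg

Systemic exposure from an extravascular dose = F × D_ev, so the equivalent IV dose is F × D_ev.
D_iv = F × D_ev = 0.39 × 50 = 19.5 mg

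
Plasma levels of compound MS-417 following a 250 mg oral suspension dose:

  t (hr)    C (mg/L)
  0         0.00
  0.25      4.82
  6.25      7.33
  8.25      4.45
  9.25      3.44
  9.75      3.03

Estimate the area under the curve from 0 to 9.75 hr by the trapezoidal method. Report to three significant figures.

AUC = 54.4 mg/L·hr

Trapezoidal AUC_0→9.75:
  [0→0.25]: (0.00+4.82)/2 × 0.25 = 0.6025
  [0.25→6.25]: (4.82+7.33)/2 × 6 = 36.45
  [6.25→8.25]: (7.33+4.45)/2 × 2 = 11.78
  [8.25→9.25]: (4.45+3.44)/2 × 1 = 3.945
  [9.25→9.75]: (3.44+3.03)/2 × 0.5 = 1.6175
  Sum = 54.395 mg/L·hr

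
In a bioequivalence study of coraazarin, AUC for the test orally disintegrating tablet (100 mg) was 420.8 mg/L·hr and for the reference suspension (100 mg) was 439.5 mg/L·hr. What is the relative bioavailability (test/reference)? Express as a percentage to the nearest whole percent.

F_rel = 96%

F_rel = (AUC_test/D_test) / (AUC_ref/D_ref)
      = (420.8/100) / (439.5/100)
      = 4.208 / 4.395 = 0.9575 = 95.75%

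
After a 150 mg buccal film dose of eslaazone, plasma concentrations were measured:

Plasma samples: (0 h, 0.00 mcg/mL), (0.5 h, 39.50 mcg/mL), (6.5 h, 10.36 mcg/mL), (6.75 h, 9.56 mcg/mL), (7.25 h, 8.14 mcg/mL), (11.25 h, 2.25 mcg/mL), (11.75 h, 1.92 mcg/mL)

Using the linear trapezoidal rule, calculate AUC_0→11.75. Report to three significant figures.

Trapezoidal AUC_0→11.75:
  [0→0.5]: (0.00+39.50)/2 × 0.5 = 9.875
  [0.5→6.5]: (39.50+10.36)/2 × 6 = 149.58
  [6.5→6.75]: (10.36+9.56)/2 × 0.25 = 2.49
  [6.75→7.25]: (9.56+8.14)/2 × 0.5 = 4.425
  [7.25→11.25]: (8.14+2.25)/2 × 4 = 20.78
  [11.25→11.75]: (2.25+1.92)/2 × 0.5 = 1.0425
  Sum = 188.1925 mcg/mL·h

AUC = 188 mcg/mL·h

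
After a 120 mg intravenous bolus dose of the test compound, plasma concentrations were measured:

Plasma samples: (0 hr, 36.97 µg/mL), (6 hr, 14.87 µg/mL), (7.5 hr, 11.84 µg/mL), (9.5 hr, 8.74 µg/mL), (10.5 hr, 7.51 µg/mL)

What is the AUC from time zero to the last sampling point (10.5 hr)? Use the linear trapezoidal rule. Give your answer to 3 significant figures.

Trapezoidal AUC_0→10.5:
  [0→6]: (36.97+14.87)/2 × 6 = 155.52
  [6→7.5]: (14.87+11.84)/2 × 1.5 = 20.0325
  [7.5→9.5]: (11.84+8.74)/2 × 2 = 20.58
  [9.5→10.5]: (8.74+7.51)/2 × 1 = 8.125
  Sum = 204.2575 µg/mL·hr

AUC = 204 µg/mL·hr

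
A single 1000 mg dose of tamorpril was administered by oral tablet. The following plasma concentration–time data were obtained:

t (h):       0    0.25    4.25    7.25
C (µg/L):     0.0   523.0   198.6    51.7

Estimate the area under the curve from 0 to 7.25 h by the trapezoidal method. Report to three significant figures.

Trapezoidal AUC_0→7.25:
  [0→0.25]: (0.0+523.0)/2 × 0.25 = 65.375
  [0.25→4.25]: (523.0+198.6)/2 × 4 = 1443.2
  [4.25→7.25]: (198.6+51.7)/2 × 3 = 375.45
  Sum = 1884.025 µg/L·h

AUC = 1880 µg/L·h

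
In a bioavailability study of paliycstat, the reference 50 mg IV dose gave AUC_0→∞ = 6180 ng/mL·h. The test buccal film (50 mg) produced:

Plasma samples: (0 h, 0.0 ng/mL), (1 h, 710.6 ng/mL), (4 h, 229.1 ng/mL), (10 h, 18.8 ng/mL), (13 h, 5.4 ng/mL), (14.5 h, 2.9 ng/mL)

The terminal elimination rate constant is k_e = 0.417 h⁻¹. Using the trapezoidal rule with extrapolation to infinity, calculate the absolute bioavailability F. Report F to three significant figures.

F = 0.414

Trapezoidal AUC_0→14.5 (buccal film):
  [0→1]: (0.0+710.6)/2 × 1 = 355.3
  [1→4]: (710.6+229.1)/2 × 3 = 1409.55
  [4→10]: (229.1+18.8)/2 × 6 = 743.7
  [10→13]: (18.8+5.4)/2 × 3 = 36.3
  [13→14.5]: (5.4+2.9)/2 × 1.5 = 6.225
  Sum = 2551.075 ng/mL·h
Tail: C_last/k_e = 2.9/0.417 = 6.954
AUC_0→∞ (buccal film) = 2551.075 + 6.954 = 2558.029 ng/mL·h
F = (AUC_ev/D_ev)/(AUC_iv/D_iv) = (2558.029/50)/(6180/50) = 51.16058/123.6 = 0.4139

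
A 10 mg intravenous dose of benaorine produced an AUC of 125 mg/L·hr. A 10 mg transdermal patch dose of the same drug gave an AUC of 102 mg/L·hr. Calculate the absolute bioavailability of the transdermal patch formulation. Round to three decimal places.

F = 0.816

F = (AUC_ev / D_ev) / (AUC_iv / D_iv)
  = (102/10) / (125/10)
  = 10.2 / 12.5 = 0.8160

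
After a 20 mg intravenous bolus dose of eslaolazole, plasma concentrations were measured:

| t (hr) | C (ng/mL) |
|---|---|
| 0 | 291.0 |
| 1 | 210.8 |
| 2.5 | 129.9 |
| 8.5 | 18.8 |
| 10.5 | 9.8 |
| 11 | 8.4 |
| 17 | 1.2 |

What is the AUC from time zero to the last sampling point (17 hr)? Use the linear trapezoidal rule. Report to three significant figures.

Trapezoidal AUC_0→17:
  [0→1]: (291.0+210.8)/2 × 1 = 250.9
  [1→2.5]: (210.8+129.9)/2 × 1.5 = 255.525
  [2.5→8.5]: (129.9+18.8)/2 × 6 = 446.1
  [8.5→10.5]: (18.8+9.8)/2 × 2 = 28.6
  [10.5→11]: (9.8+8.4)/2 × 0.5 = 4.55
  [11→17]: (8.4+1.2)/2 × 6 = 28.8
  Sum = 1014.475 ng/mL·hr

AUC = 1010 ng/mL·hr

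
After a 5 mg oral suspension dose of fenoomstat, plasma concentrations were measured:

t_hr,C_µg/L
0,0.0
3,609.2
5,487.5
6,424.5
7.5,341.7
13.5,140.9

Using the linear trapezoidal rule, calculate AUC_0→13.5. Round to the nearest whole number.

AUC = 4489 µg/L·hr

Trapezoidal AUC_0→13.5:
  [0→3]: (0.0+609.2)/2 × 3 = 913.8
  [3→5]: (609.2+487.5)/2 × 2 = 1096.7
  [5→6]: (487.5+424.5)/2 × 1 = 456.0
  [6→7.5]: (424.5+341.7)/2 × 1.5 = 574.65
  [7.5→13.5]: (341.7+140.9)/2 × 6 = 1447.8
  Sum = 4488.95 µg/L·hr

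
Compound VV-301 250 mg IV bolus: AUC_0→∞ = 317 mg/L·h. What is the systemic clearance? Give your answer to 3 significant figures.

CL = 0.789 L/h

CL = Dose_iv / AUC_0→∞
   = 250 / 317 = 0.788644 L/h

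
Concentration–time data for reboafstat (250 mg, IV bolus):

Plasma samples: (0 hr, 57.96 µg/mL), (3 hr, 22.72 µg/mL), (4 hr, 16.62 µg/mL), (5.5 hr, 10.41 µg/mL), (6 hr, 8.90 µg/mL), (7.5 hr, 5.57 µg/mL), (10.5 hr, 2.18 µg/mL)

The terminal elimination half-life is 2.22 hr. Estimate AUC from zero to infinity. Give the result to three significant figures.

Trapezoidal AUC_0→10.5:
  [0→3]: (57.96+22.72)/2 × 3 = 121.02
  [3→4]: (22.72+16.62)/2 × 1 = 19.67
  [4→5.5]: (16.62+10.41)/2 × 1.5 = 20.2725
  [5.5→6]: (10.41+8.90)/2 × 0.5 = 4.8275
  [6→7.5]: (8.90+5.57)/2 × 1.5 = 10.8525
  [7.5→10.5]: (5.57+2.18)/2 × 3 = 11.625
  Sum = 188.2675 µg/mL·hr
k_e = ln2 / t½ = 0.693147 / 2.22 = 0.3122 hr^-1
Extrapolated tail: C_last / k_e = 2.18 / 0.3122 = 6.983
AUC_0→∞ = 188.2675 + 6.983 = 195.2505 µg/mL·hr

AUC = 195 µg/mL·hr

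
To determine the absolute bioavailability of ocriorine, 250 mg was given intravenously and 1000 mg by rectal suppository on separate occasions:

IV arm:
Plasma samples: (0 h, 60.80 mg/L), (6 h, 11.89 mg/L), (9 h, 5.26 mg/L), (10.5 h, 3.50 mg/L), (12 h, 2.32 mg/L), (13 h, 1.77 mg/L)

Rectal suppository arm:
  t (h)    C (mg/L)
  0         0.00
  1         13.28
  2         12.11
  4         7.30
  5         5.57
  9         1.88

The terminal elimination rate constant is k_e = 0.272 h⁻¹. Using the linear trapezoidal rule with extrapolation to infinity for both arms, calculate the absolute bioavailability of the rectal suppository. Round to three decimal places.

F = 0.064

Trapezoidal AUC_0→13 (IV):
  [0→6]: (60.80+11.89)/2 × 6 = 218.07
  [6→9]: (11.89+5.26)/2 × 3 = 25.725
  [9→10.5]: (5.26+3.50)/2 × 1.5 = 6.57
  [10.5→12]: (3.50+2.32)/2 × 1.5 = 4.365
  [12→13]: (2.32+1.77)/2 × 1 = 2.045
  Sum = 256.775 mg/L·h
IV tail: 1.77/0.272 = 6.507; AUC_iv,0→∞ = 256.775 + 6.507 = 263.282 mg/L·h
Trapezoidal AUC_0→9 (rectal suppository):
  [0→1]: (0.00+13.28)/2 × 1 = 6.64
  [1→2]: (13.28+12.11)/2 × 1 = 12.695
  [2→4]: (12.11+7.30)/2 × 2 = 19.41
  [4→5]: (7.30+5.57)/2 × 1 = 6.435
  [5→9]: (5.57+1.88)/2 × 4 = 14.9
  Sum = 60.08 mg/L·h
rectal suppository tail: 1.88/0.272 = 6.912; AUC_ev,0→∞ = 60.08 + 6.912 = 66.992 mg/L·h
F = (AUC_ev/D_ev)/(AUC_iv/D_iv) = (66.992/1000)/(263.282/250) = 0.066992/1.053128 = 0.0636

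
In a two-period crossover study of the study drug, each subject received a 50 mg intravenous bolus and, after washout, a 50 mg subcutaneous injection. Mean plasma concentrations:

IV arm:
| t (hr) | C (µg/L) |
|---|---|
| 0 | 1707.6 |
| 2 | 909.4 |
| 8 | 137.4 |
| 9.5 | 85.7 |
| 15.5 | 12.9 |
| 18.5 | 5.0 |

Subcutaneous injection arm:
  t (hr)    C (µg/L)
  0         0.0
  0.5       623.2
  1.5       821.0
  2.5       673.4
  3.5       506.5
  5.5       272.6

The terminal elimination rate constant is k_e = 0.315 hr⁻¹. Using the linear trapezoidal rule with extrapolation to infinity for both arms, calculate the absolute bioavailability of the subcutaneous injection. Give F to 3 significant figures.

F = 0.616

Trapezoidal AUC_0→18.5 (IV):
  [0→2]: (1707.6+909.4)/2 × 2 = 2617.0
  [2→8]: (909.4+137.4)/2 × 6 = 3140.4
  [8→9.5]: (137.4+85.7)/2 × 1.5 = 167.325
  [9.5→15.5]: (85.7+12.9)/2 × 6 = 295.8
  [15.5→18.5]: (12.9+5.0)/2 × 3 = 26.85
  Sum = 6247.375 µg/L·hr
IV tail: 5.0/0.315 = 15.873; AUC_iv,0→∞ = 6247.375 + 15.873 = 6263.248 µg/L·hr
Trapezoidal AUC_0→5.5 (subcutaneous injection):
  [0→0.5]: (0.0+623.2)/2 × 0.5 = 155.8
  [0.5→1.5]: (623.2+821.0)/2 × 1 = 722.1
  [1.5→2.5]: (821.0+673.4)/2 × 1 = 747.2
  [2.5→3.5]: (673.4+506.5)/2 × 1 = 589.95
  [3.5→5.5]: (506.5+272.6)/2 × 2 = 779.1
  Sum = 2994.15 µg/L·hr
subcutaneous injection tail: 272.6/0.315 = 865.397; AUC_ev,0→∞ = 2994.15 + 865.397 = 3859.547 µg/L·hr
F = (AUC_ev/D_ev)/(AUC_iv/D_iv) = (3859.547/50)/(6263.248/50) = 77.19094/125.26496 = 0.6162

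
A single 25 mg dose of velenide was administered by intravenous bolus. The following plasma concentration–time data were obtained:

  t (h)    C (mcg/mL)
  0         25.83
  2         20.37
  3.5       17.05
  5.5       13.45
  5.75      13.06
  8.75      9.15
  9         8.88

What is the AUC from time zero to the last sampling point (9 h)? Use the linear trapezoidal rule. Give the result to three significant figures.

AUC = 144 mcg/mL·h

Trapezoidal AUC_0→9:
  [0→2]: (25.83+20.37)/2 × 2 = 46.2
  [2→3.5]: (20.37+17.05)/2 × 1.5 = 28.065
  [3.5→5.5]: (17.05+13.45)/2 × 2 = 30.5
  [5.5→5.75]: (13.45+13.06)/2 × 0.25 = 3.31375
  [5.75→8.75]: (13.06+9.15)/2 × 3 = 33.315
  [8.75→9]: (9.15+8.88)/2 × 0.25 = 2.25375
  Sum = 143.6475 mcg/mL·h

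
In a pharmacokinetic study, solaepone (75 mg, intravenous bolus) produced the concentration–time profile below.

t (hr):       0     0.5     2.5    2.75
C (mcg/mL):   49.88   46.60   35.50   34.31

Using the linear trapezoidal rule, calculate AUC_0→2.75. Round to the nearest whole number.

Trapezoidal AUC_0→2.75:
  [0→0.5]: (49.88+46.60)/2 × 0.5 = 24.12
  [0.5→2.5]: (46.60+35.50)/2 × 2 = 82.1
  [2.5→2.75]: (35.50+34.31)/2 × 0.25 = 8.72625
  Sum = 114.94625 mcg/mL·hr

AUC = 115 mcg/mL·hr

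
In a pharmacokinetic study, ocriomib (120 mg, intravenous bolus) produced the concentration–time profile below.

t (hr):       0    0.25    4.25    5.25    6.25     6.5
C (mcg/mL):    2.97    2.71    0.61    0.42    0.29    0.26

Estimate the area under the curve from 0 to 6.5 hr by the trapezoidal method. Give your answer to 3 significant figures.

Trapezoidal AUC_0→6.5:
  [0→0.25]: (2.97+2.71)/2 × 0.25 = 0.71
  [0.25→4.25]: (2.71+0.61)/2 × 4 = 6.64
  [4.25→5.25]: (0.61+0.42)/2 × 1 = 0.515
  [5.25→6.25]: (0.42+0.29)/2 × 1 = 0.355
  [6.25→6.5]: (0.29+0.26)/2 × 0.25 = 0.06875
  Sum = 8.28875 mcg/mL·hr

AUC = 8.29 mcg/mL·hr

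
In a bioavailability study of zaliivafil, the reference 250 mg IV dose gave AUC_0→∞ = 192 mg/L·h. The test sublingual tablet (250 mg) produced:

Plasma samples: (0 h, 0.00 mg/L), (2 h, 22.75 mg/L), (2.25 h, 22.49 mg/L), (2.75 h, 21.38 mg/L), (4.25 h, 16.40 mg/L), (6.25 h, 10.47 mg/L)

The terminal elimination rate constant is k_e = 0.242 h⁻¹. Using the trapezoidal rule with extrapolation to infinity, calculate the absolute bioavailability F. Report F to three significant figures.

Trapezoidal AUC_0→6.25 (sublingual tablet):
  [0→2]: (0.00+22.75)/2 × 2 = 22.75
  [2→2.25]: (22.75+22.49)/2 × 0.25 = 5.655
  [2.25→2.75]: (22.49+21.38)/2 × 0.5 = 10.9675
  [2.75→4.25]: (21.38+16.40)/2 × 1.5 = 28.335
  [4.25→6.25]: (16.40+10.47)/2 × 2 = 26.87
  Sum = 94.5775 mg/L·h
Tail: C_last/k_e = 10.47/0.242 = 43.264
AUC_0→∞ (sublingual tablet) = 94.5775 + 43.264 = 137.8415 mg/L·h
F = (AUC_ev/D_ev)/(AUC_iv/D_iv) = (137.8415/250)/(192/250) = 0.551366/0.768 = 0.7179

F = 0.718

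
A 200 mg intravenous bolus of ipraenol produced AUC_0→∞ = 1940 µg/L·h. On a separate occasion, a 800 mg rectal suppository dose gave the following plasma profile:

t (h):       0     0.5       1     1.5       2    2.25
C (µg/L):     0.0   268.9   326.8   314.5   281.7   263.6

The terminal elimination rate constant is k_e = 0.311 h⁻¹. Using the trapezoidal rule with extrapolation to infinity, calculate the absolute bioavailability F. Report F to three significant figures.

F = 0.186

Trapezoidal AUC_0→2.25 (rectal suppository):
  [0→0.5]: (0.0+268.9)/2 × 0.5 = 67.225
  [0.5→1]: (268.9+326.8)/2 × 0.5 = 148.925
  [1→1.5]: (326.8+314.5)/2 × 0.5 = 160.325
  [1.5→2]: (314.5+281.7)/2 × 0.5 = 149.05
  [2→2.25]: (281.7+263.6)/2 × 0.25 = 68.1625
  Sum = 593.6875 µg/L·h
Tail: C_last/k_e = 263.6/0.311 = 847.588
AUC_0→∞ (rectal suppository) = 593.6875 + 847.588 = 1441.2755 µg/L·h
F = (AUC_ev/D_ev)/(AUC_iv/D_iv) = (1441.2755/800)/(1940/200) = 1.80159/9.7 = 0.1857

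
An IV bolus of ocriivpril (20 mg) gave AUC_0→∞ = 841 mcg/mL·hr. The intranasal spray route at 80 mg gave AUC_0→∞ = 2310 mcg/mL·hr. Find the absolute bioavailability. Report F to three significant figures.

F = (AUC_ev / D_ev) / (AUC_iv / D_iv)
  = (2310/80) / (841/20)
  = 28.875 / 42.05 = 0.6867

F = 0.687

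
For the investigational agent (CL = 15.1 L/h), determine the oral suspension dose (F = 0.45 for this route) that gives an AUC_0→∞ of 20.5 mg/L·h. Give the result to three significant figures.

Dose = 688 mg

Dose = CL × AUC_0→∞ / F
     = 15.1 × 20.5 / 0.45 = 687.889 mg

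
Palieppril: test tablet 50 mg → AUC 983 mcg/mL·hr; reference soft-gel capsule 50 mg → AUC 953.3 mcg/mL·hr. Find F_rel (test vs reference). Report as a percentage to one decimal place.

F_rel = 103.1%

F_rel = (AUC_test/D_test) / (AUC_ref/D_ref)
      = (983/50) / (953.3/50)
      = 19.66 / 19.066 = 1.0312 = 103.12%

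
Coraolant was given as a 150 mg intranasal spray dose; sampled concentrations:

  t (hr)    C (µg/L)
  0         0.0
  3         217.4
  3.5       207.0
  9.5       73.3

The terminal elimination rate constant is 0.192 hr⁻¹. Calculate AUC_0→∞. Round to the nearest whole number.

Trapezoidal AUC_0→9.5:
  [0→3]: (0.0+217.4)/2 × 3 = 326.1
  [3→3.5]: (217.4+207.0)/2 × 0.5 = 106.1
  [3.5→9.5]: (207.0+73.3)/2 × 6 = 840.9
  Sum = 1273.1 µg/L·hr
Extrapolated tail: C_last / k_e = 73.3 / 0.192 = 381.771
AUC_0→∞ = 1273.1 + 381.771 = 1654.871 µg/L·hr

AUC = 1655 µg/L·hr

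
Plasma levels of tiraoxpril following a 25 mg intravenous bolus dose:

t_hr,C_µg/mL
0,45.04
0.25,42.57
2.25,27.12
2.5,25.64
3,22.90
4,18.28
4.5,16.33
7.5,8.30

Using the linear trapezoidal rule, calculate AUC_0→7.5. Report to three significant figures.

AUC = 166 µg/mL·hr

Trapezoidal AUC_0→7.5:
  [0→0.25]: (45.04+42.57)/2 × 0.25 = 10.95125
  [0.25→2.25]: (42.57+27.12)/2 × 2 = 69.69
  [2.25→2.5]: (27.12+25.64)/2 × 0.25 = 6.595
  [2.5→3]: (25.64+22.90)/2 × 0.5 = 12.135
  [3→4]: (22.90+18.28)/2 × 1 = 20.59
  [4→4.5]: (18.28+16.33)/2 × 0.5 = 8.6525
  [4.5→7.5]: (16.33+8.30)/2 × 3 = 36.945
  Sum = 165.55875 µg/mL·hr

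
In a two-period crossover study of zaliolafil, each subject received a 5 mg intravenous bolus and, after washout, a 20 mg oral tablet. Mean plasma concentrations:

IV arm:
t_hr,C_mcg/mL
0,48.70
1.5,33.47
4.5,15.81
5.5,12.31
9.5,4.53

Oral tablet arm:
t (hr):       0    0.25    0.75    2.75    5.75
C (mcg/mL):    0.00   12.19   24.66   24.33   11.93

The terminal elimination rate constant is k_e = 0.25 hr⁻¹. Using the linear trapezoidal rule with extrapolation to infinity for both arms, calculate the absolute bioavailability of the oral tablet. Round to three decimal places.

F = 0.201

Trapezoidal AUC_0→9.5 (IV):
  [0→1.5]: (48.70+33.47)/2 × 1.5 = 61.6275
  [1.5→4.5]: (33.47+15.81)/2 × 3 = 73.92
  [4.5→5.5]: (15.81+12.31)/2 × 1 = 14.06
  [5.5→9.5]: (12.31+4.53)/2 × 4 = 33.68
  Sum = 183.2875 mcg/mL·hr
IV tail: 4.53/0.25 = 18.120; AUC_iv,0→∞ = 183.2875 + 18.120 = 201.4075 mcg/mL·hr
Trapezoidal AUC_0→5.75 (oral tablet):
  [0→0.25]: (0.00+12.19)/2 × 0.25 = 1.52375
  [0.25→0.75]: (12.19+24.66)/2 × 0.5 = 9.2125
  [0.75→2.75]: (24.66+24.33)/2 × 2 = 48.99
  [2.75→5.75]: (24.33+11.93)/2 × 3 = 54.39
  Sum = 114.11625 mcg/mL·hr
oral tablet tail: 11.93/0.25 = 47.720; AUC_ev,0→∞ = 114.11625 + 47.720 = 161.83625 mcg/mL·hr
F = (AUC_ev/D_ev)/(AUC_iv/D_iv) = (161.83625/20)/(201.4075/5) = 8.0918125/40.2815 = 0.2009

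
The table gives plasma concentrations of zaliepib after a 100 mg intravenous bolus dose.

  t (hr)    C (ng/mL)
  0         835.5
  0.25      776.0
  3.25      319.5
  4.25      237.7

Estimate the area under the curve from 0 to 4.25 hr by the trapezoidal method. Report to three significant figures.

AUC = 2120 ng/mL·hr

Trapezoidal AUC_0→4.25:
  [0→0.25]: (835.5+776.0)/2 × 0.25 = 201.4375
  [0.25→3.25]: (776.0+319.5)/2 × 3 = 1643.25
  [3.25→4.25]: (319.5+237.7)/2 × 1 = 278.6
  Sum = 2123.2875 ng/mL·hr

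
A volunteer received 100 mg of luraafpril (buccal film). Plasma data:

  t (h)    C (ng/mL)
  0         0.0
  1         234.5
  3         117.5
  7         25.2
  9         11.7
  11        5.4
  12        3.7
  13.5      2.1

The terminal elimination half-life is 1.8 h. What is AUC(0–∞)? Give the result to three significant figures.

AUC = 823 ng/mL·h

Trapezoidal AUC_0→13.5:
  [0→1]: (0.0+234.5)/2 × 1 = 117.25
  [1→3]: (234.5+117.5)/2 × 2 = 352.0
  [3→7]: (117.5+25.2)/2 × 4 = 285.4
  [7→9]: (25.2+11.7)/2 × 2 = 36.9
  [9→11]: (11.7+5.4)/2 × 2 = 17.1
  [11→12]: (5.4+3.7)/2 × 1 = 4.55
  [12→13.5]: (3.7+2.1)/2 × 1.5 = 4.35
  Sum = 817.55 ng/mL·h
k_e = ln2 / t½ = 0.693147 / 1.8 = 0.3851 h^-1
Extrapolated tail: C_last / k_e = 2.1 / 0.3851 = 5.453
AUC_0→∞ = 817.55 + 5.453 = 823.003 ng/mL·h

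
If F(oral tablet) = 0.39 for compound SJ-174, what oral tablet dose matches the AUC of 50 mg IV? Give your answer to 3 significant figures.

D_oral = 128 mg

For equal systemic exposure: F × D_ev = D_iv
D_ev = D_iv / F = 50 / 0.39 = 128.205 mg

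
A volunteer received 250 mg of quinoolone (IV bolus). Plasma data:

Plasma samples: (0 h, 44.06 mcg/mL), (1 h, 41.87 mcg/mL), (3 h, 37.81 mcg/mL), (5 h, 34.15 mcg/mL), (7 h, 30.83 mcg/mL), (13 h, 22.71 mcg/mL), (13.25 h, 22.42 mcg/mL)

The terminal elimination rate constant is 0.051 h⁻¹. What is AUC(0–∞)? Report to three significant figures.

Trapezoidal AUC_0→13.25:
  [0→1]: (44.06+41.87)/2 × 1 = 42.965
  [1→3]: (41.87+37.81)/2 × 2 = 79.68
  [3→5]: (37.81+34.15)/2 × 2 = 71.96
  [5→7]: (34.15+30.83)/2 × 2 = 64.98
  [7→13]: (30.83+22.71)/2 × 6 = 160.62
  [13→13.25]: (22.71+22.42)/2 × 0.25 = 5.64125
  Sum = 425.84625 mcg/mL·h
Extrapolated tail: C_last / k_e = 22.42 / 0.051 = 439.608
AUC_0→∞ = 425.84625 + 439.608 = 865.45425 mcg/mL·h

AUC = 865 mcg/mL·h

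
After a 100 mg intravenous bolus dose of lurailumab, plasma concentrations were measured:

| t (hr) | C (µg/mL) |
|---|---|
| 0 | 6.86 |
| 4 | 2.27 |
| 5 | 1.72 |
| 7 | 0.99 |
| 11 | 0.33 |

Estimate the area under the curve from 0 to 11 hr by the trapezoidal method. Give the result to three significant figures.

Trapezoidal AUC_0→11:
  [0→4]: (6.86+2.27)/2 × 4 = 18.26
  [4→5]: (2.27+1.72)/2 × 1 = 1.995
  [5→7]: (1.72+0.99)/2 × 2 = 2.71
  [7→11]: (0.99+0.33)/2 × 4 = 2.64
  Sum = 25.605 µg/mL·hr

AUC = 25.6 µg/mL·hr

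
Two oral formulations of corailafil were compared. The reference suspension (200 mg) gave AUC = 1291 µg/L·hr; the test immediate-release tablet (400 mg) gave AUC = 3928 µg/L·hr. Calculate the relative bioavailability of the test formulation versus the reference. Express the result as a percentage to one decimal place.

F_rel = 152.1%

F_rel = (AUC_test/D_test) / (AUC_ref/D_ref)
      = (3928/400) / (1291/200)
      = 9.82 / 6.455 = 1.5213 = 152.13%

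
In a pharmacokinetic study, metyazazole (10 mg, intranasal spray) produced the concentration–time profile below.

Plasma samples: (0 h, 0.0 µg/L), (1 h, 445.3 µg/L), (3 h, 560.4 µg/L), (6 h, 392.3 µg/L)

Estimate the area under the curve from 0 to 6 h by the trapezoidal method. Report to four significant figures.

Trapezoidal AUC_0→6:
  [0→1]: (0.0+445.3)/2 × 1 = 222.65
  [1→3]: (445.3+560.4)/2 × 2 = 1005.7
  [3→6]: (560.4+392.3)/2 × 3 = 1429.05
  Sum = 2657.4 µg/L·h

AUC = 2657 µg/L·h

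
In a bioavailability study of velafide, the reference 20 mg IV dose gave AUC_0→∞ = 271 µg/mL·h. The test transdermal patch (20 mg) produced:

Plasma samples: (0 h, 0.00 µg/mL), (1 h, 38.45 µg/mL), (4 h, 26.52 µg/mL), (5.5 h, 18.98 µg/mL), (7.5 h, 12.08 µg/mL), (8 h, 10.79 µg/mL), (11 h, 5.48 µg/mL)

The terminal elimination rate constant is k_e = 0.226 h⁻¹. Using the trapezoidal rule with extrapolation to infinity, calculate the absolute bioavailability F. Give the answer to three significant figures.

Trapezoidal AUC_0→11 (transdermal patch):
  [0→1]: (0.00+38.45)/2 × 1 = 19.225
  [1→4]: (38.45+26.52)/2 × 3 = 97.455
  [4→5.5]: (26.52+18.98)/2 × 1.5 = 34.125
  [5.5→7.5]: (18.98+12.08)/2 × 2 = 31.06
  [7.5→8]: (12.08+10.79)/2 × 0.5 = 5.7175
  [8→11]: (10.79+5.48)/2 × 3 = 24.405
  Sum = 211.9875 µg/mL·h
Tail: C_last/k_e = 5.48/0.226 = 24.248
AUC_0→∞ (transdermal patch) = 211.9875 + 24.248 = 236.2355 µg/mL·h
F = (AUC_ev/D_ev)/(AUC_iv/D_iv) = (236.2355/20)/(271/20) = 11.811775/13.55 = 0.8717

F = 0.872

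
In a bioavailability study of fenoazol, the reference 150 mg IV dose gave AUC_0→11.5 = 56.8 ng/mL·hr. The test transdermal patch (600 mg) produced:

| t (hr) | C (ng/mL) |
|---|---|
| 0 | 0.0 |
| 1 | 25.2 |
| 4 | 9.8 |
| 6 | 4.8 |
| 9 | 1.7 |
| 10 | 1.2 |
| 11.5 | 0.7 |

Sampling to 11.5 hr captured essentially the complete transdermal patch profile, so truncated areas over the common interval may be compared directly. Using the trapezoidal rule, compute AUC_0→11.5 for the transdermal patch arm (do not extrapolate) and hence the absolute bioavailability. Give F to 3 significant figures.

F = 0.406

Trapezoidal AUC_0→11.5 (transdermal patch):
  [0→1]: (0.0+25.2)/2 × 1 = 12.6
  [1→4]: (25.2+9.8)/2 × 3 = 52.5
  [4→6]: (9.8+4.8)/2 × 2 = 14.6
  [6→9]: (4.8+1.7)/2 × 3 = 9.75
  [9→10]: (1.7+1.2)/2 × 1 = 1.45
  [10→11.5]: (1.2+0.7)/2 × 1.5 = 1.425
  Sum = 92.325 ng/mL·hr
F = (AUC_ev/D_ev)/(AUC_iv/D_iv) = (92.325/600)/(56.8/150) = 0.153875/0.378667 = 0.4064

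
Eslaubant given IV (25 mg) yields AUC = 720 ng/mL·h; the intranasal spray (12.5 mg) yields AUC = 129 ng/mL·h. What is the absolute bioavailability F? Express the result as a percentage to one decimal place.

F = (AUC_ev / D_ev) / (AUC_iv / D_iv)
  = (129/12.5) / (720/25)
  = 10.32 / 28.8 = 0.3583
  = 35.83%

F = 35.8%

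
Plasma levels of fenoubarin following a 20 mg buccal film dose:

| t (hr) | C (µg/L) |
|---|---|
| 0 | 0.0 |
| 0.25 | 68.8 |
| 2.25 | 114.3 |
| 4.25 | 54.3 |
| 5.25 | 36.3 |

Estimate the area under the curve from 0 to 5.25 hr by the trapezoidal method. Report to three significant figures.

Trapezoidal AUC_0→5.25:
  [0→0.25]: (0.0+68.8)/2 × 0.25 = 8.6
  [0.25→2.25]: (68.8+114.3)/2 × 2 = 183.1
  [2.25→4.25]: (114.3+54.3)/2 × 2 = 168.6
  [4.25→5.25]: (54.3+36.3)/2 × 1 = 45.3
  Sum = 405.6 µg/L·hr

AUC = 406 µg/L·hr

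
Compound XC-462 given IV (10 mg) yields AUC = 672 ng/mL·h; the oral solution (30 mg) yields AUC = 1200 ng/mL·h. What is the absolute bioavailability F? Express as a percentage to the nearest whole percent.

F = 60%

F = (AUC_ev / D_ev) / (AUC_iv / D_iv)
  = (1200/30) / (672/10)
  = 40 / 67.2 = 0.5952
  = 59.52%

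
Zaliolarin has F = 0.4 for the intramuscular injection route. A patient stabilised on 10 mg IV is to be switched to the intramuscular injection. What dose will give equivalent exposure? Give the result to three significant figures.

For equal systemic exposure: F × D_ev = D_iv
D_ev = D_iv / F = 10 / 0.4 = 25 mg

D_intramuscular = 25.0 mg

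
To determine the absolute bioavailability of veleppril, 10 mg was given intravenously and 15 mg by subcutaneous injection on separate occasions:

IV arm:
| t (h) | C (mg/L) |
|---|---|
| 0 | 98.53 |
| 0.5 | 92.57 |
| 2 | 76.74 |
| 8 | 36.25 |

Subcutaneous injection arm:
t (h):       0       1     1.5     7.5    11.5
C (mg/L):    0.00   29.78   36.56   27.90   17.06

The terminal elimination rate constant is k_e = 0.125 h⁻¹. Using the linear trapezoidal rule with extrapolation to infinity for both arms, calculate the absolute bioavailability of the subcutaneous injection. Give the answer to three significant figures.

F = 0.374

Trapezoidal AUC_0→8 (IV):
  [0→0.5]: (98.53+92.57)/2 × 0.5 = 47.775
  [0.5→2]: (92.57+76.74)/2 × 1.5 = 126.9825
  [2→8]: (76.74+36.25)/2 × 6 = 338.97
  Sum = 513.7275 mg/L·h
IV tail: 36.25/0.125 = 290.000; AUC_iv,0→∞ = 513.7275 + 290.000 = 803.7275 mg/L·h
Trapezoidal AUC_0→11.5 (subcutaneous injection):
  [0→1]: (0.00+29.78)/2 × 1 = 14.89
  [1→1.5]: (29.78+36.56)/2 × 0.5 = 16.585
  [1.5→7.5]: (36.56+27.90)/2 × 6 = 193.38
  [7.5→11.5]: (27.90+17.06)/2 × 4 = 89.92
  Sum = 314.775 mg/L·h
subcutaneous injection tail: 17.06/0.125 = 136.480; AUC_ev,0→∞ = 314.775 + 136.480 = 451.255 mg/L·h
F = (AUC_ev/D_ev)/(AUC_iv/D_iv) = (451.255/15)/(803.7275/10) = 30.0837/80.37275 = 0.3743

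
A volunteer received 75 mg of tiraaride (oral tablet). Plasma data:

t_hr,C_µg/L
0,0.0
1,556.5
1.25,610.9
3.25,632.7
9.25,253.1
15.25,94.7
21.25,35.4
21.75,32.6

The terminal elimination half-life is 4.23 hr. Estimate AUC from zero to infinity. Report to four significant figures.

Trapezoidal AUC_0→21.75:
  [0→1]: (0.0+556.5)/2 × 1 = 278.25
  [1→1.25]: (556.5+610.9)/2 × 0.25 = 145.925
  [1.25→3.25]: (610.9+632.7)/2 × 2 = 1243.6
  [3.25→9.25]: (632.7+253.1)/2 × 6 = 2657.4
  [9.25→15.25]: (253.1+94.7)/2 × 6 = 1043.4
  [15.25→21.25]: (94.7+35.4)/2 × 6 = 390.3
  [21.25→21.75]: (35.4+32.6)/2 × 0.5 = 17.0
  Sum = 5775.875 µg/L·hr
k_e = ln2 / t½ = 0.693147 / 4.23 = 0.1639 hr^-1
Extrapolated tail: C_last / k_e = 32.6 / 0.1639 = 198.902
AUC_0→∞ = 5775.875 + 198.902 = 5974.777 µg/L·hr

AUC = 5975 µg/L·hr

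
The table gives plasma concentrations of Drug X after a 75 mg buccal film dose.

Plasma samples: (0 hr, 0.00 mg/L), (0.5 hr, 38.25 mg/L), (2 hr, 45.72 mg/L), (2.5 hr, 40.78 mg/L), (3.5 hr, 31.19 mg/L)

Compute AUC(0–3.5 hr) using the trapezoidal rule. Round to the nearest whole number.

Trapezoidal AUC_0→3.5:
  [0→0.5]: (0.00+38.25)/2 × 0.5 = 9.5625
  [0.5→2]: (38.25+45.72)/2 × 1.5 = 62.9775
  [2→2.5]: (45.72+40.78)/2 × 0.5 = 21.625
  [2.5→3.5]: (40.78+31.19)/2 × 1 = 35.985
  Sum = 130.15 mg/L·hr

AUC = 130 mg/L·hr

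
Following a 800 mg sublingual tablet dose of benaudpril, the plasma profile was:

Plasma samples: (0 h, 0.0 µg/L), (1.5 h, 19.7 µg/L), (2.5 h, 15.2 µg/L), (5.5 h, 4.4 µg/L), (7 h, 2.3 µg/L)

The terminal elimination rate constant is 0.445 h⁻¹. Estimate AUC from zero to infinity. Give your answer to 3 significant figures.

AUC = 71.8 µg/L·h

Trapezoidal AUC_0→7:
  [0→1.5]: (0.0+19.7)/2 × 1.5 = 14.775
  [1.5→2.5]: (19.7+15.2)/2 × 1 = 17.45
  [2.5→5.5]: (15.2+4.4)/2 × 3 = 29.4
  [5.5→7]: (4.4+2.3)/2 × 1.5 = 5.025
  Sum = 66.65 µg/L·h
Extrapolated tail: C_last / k_e = 2.3 / 0.445 = 5.169
AUC_0→∞ = 66.65 + 5.169 = 71.819 µg/L·h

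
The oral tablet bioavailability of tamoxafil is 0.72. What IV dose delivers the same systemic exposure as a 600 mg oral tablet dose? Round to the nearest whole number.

Systemic exposure from an extravascular dose = F × D_ev, so the equivalent IV dose is F × D_ev.
D_iv = F × D_ev = 0.72 × 600 = 432 mg

D_iv = 432 mg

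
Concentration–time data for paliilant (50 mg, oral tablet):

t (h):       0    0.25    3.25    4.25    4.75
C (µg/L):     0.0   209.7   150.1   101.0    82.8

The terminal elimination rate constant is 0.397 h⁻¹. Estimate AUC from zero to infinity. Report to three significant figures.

Trapezoidal AUC_0→4.75:
  [0→0.25]: (0.0+209.7)/2 × 0.25 = 26.2125
  [0.25→3.25]: (209.7+150.1)/2 × 3 = 539.7
  [3.25→4.25]: (150.1+101.0)/2 × 1 = 125.55
  [4.25→4.75]: (101.0+82.8)/2 × 0.5 = 45.95
  Sum = 737.4125 µg/L·h
Extrapolated tail: C_last / k_e = 82.8 / 0.397 = 208.564
AUC_0→∞ = 737.4125 + 208.564 = 945.9765 µg/L·h

AUC = 946 µg/L·h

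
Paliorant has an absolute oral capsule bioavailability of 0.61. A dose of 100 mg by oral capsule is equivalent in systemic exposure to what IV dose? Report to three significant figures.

D_iv = 61.0 mg

Systemic exposure from an extravascular dose = F × D_ev, so the equivalent IV dose is F × D_ev.
D_iv = F × D_ev = 0.61 × 100 = 61 mg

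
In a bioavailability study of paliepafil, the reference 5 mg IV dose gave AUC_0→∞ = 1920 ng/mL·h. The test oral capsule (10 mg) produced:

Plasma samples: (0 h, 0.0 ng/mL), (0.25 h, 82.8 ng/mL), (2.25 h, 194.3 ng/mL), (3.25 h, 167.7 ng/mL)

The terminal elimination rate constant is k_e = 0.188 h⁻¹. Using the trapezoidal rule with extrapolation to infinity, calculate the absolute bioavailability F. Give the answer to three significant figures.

F = 0.354

Trapezoidal AUC_0→3.25 (oral capsule):
  [0→0.25]: (0.0+82.8)/2 × 0.25 = 10.35
  [0.25→2.25]: (82.8+194.3)/2 × 2 = 277.1
  [2.25→3.25]: (194.3+167.7)/2 × 1 = 181.0
  Sum = 468.45 ng/mL·h
Tail: C_last/k_e = 167.7/0.188 = 892.021
AUC_0→∞ (oral capsule) = 468.45 + 892.021 = 1360.471 ng/mL·h
F = (AUC_ev/D_ev)/(AUC_iv/D_iv) = (1360.471/10)/(1920/5) = 136.0471/384 = 0.3543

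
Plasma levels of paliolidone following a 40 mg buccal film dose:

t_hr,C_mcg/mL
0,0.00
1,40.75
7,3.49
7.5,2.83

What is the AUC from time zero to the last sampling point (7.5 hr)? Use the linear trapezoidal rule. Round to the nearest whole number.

Trapezoidal AUC_0→7.5:
  [0→1]: (0.00+40.75)/2 × 1 = 20.375
  [1→7]: (40.75+3.49)/2 × 6 = 132.72
  [7→7.5]: (3.49+2.83)/2 × 0.5 = 1.58
  Sum = 154.675 mcg/mL·hr

AUC = 155 mcg/mL·hr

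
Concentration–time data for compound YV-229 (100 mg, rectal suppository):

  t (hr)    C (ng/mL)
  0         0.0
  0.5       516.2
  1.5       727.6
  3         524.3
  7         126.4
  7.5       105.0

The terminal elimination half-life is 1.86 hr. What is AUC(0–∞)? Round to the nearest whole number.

Trapezoidal AUC_0→7.5:
  [0→0.5]: (0.0+516.2)/2 × 0.5 = 129.05
  [0.5→1.5]: (516.2+727.6)/2 × 1 = 621.9
  [1.5→3]: (727.6+524.3)/2 × 1.5 = 938.925
  [3→7]: (524.3+126.4)/2 × 4 = 1301.4
  [7→7.5]: (126.4+105.0)/2 × 0.5 = 57.85
  Sum = 3049.125 ng/mL·hr
k_e = ln2 / t½ = 0.693147 / 1.86 = 0.3727 hr^-1
Extrapolated tail: C_last / k_e = 105.0 / 0.3727 = 281.728
AUC_0→∞ = 3049.125 + 281.728 = 3330.853 ng/mL·hr

AUC = 3331 ng/mL·hr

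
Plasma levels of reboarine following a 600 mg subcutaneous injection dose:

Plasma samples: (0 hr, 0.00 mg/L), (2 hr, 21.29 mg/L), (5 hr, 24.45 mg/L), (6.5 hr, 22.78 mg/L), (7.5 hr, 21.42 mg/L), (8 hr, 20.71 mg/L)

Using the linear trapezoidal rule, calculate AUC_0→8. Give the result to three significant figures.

Trapezoidal AUC_0→8:
  [0→2]: (0.00+21.29)/2 × 2 = 21.29
  [2→5]: (21.29+24.45)/2 × 3 = 68.61
  [5→6.5]: (24.45+22.78)/2 × 1.5 = 35.4225
  [6.5→7.5]: (22.78+21.42)/2 × 1 = 22.1
  [7.5→8]: (21.42+20.71)/2 × 0.5 = 10.5325
  Sum = 157.955 mg/L·hr

AUC = 158 mg/L·hr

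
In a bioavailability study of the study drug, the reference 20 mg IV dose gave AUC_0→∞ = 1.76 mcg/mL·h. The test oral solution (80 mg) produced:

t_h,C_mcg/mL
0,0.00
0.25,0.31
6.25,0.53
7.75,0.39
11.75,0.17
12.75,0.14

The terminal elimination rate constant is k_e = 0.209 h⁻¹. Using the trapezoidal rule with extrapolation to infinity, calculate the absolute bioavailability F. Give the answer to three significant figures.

Trapezoidal AUC_0→12.75 (oral solution):
  [0→0.25]: (0.00+0.31)/2 × 0.25 = 0.03875
  [0.25→6.25]: (0.31+0.53)/2 × 6 = 2.52
  [6.25→7.75]: (0.53+0.39)/2 × 1.5 = 0.69
  [7.75→11.75]: (0.39+0.17)/2 × 4 = 1.12
  [11.75→12.75]: (0.17+0.14)/2 × 1 = 0.155
  Sum = 4.52375 mcg/mL·h
Tail: C_last/k_e = 0.14/0.209 = 0.670
AUC_0→∞ (oral solution) = 4.52375 + 0.670 = 5.19375 mcg/mL·h
F = (AUC_ev/D_ev)/(AUC_iv/D_iv) = (5.19375/80)/(1.76/20) = 0.064921875/0.088 = 0.7377

F = 0.738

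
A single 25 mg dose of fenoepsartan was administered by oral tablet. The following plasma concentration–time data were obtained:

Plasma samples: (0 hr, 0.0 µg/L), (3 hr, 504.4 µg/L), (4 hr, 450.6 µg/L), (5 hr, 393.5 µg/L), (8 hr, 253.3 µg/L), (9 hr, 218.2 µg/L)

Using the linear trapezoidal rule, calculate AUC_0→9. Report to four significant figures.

Trapezoidal AUC_0→9:
  [0→3]: (0.0+504.4)/2 × 3 = 756.6
  [3→4]: (504.4+450.6)/2 × 1 = 477.5
  [4→5]: (450.6+393.5)/2 × 1 = 422.05
  [5→8]: (393.5+253.3)/2 × 3 = 970.2
  [8→9]: (253.3+218.2)/2 × 1 = 235.75
  Sum = 2862.1 µg/L·hr

AUC = 2862 µg/L·hr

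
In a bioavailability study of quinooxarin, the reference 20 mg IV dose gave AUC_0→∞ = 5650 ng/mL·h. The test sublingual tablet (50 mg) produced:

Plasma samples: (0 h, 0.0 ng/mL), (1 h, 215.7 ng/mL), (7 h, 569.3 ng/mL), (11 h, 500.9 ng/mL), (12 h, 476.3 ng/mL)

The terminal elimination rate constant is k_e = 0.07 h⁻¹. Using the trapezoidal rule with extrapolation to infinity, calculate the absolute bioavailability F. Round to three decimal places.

Trapezoidal AUC_0→12 (sublingual tablet):
  [0→1]: (0.0+215.7)/2 × 1 = 107.85
  [1→7]: (215.7+569.3)/2 × 6 = 2355.0
  [7→11]: (569.3+500.9)/2 × 4 = 2140.4
  [11→12]: (500.9+476.3)/2 × 1 = 488.6
  Sum = 5091.85 ng/mL·h
Tail: C_last/k_e = 476.3/0.07 = 6804.286
AUC_0→∞ (sublingual tablet) = 5091.85 + 6804.286 = 11896.136 ng/mL·h
F = (AUC_ev/D_ev)/(AUC_iv/D_iv) = (11896.136/50)/(5650/20) = 237.92272/282.5 = 0.8422

F = 0.842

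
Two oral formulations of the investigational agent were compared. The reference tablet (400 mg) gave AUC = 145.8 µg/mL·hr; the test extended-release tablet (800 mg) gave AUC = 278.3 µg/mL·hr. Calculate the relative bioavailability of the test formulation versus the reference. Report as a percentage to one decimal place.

F_rel = 95.4%

F_rel = (AUC_test/D_test) / (AUC_ref/D_ref)
      = (278.3/800) / (145.8/400)
      = 0.347875 / 0.3645 = 0.9544 = 95.44%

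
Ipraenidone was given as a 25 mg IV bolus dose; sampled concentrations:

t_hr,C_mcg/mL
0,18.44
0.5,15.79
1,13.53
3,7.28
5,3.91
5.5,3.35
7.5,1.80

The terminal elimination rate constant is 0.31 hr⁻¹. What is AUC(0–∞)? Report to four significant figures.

Trapezoidal AUC_0→7.5:
  [0→0.5]: (18.44+15.79)/2 × 0.5 = 8.5575
  [0.5→1]: (15.79+13.53)/2 × 0.5 = 7.33
  [1→3]: (13.53+7.28)/2 × 2 = 20.81
  [3→5]: (7.28+3.91)/2 × 2 = 11.19
  [5→5.5]: (3.91+3.35)/2 × 0.5 = 1.815
  [5.5→7.5]: (3.35+1.80)/2 × 2 = 5.15
  Sum = 54.8525 mcg/mL·hr
Extrapolated tail: C_last / k_e = 1.80 / 0.31 = 5.806
AUC_0→∞ = 54.8525 + 5.806 = 60.6585 mcg/mL·hr

AUC = 60.66 mcg/mL·hr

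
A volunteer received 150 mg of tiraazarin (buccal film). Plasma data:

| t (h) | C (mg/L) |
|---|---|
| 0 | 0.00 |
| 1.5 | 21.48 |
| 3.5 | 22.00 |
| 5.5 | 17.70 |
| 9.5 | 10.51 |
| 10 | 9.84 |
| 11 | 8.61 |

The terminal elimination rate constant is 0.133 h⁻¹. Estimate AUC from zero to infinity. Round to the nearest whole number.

AUC = 235 mg/L·h

Trapezoidal AUC_0→11:
  [0→1.5]: (0.00+21.48)/2 × 1.5 = 16.11
  [1.5→3.5]: (21.48+22.00)/2 × 2 = 43.48
  [3.5→5.5]: (22.00+17.70)/2 × 2 = 39.7
  [5.5→9.5]: (17.70+10.51)/2 × 4 = 56.42
  [9.5→10]: (10.51+9.84)/2 × 0.5 = 5.0875
  [10→11]: (9.84+8.61)/2 × 1 = 9.225
  Sum = 170.0225 mg/L·h
Extrapolated tail: C_last / k_e = 8.61 / 0.133 = 64.737
AUC_0→∞ = 170.0225 + 64.737 = 234.7595 mg/L·h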